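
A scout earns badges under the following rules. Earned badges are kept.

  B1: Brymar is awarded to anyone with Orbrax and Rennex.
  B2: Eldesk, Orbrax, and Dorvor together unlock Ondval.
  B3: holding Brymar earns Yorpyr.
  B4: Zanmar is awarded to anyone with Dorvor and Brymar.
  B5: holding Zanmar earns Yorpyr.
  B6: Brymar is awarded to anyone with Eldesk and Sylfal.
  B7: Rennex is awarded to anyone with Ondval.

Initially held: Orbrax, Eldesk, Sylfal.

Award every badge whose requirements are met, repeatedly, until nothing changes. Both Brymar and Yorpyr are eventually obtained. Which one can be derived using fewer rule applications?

Brymar: With Eldesk and Sylfal, Brymar is earned (B6). [1 rule application]
Yorpyr: With Eldesk and Sylfal, Brymar is earned (B6). With Brymar, Yorpyr is earned (B3). [2 rule applications]
Brymar needs fewer.

Brymar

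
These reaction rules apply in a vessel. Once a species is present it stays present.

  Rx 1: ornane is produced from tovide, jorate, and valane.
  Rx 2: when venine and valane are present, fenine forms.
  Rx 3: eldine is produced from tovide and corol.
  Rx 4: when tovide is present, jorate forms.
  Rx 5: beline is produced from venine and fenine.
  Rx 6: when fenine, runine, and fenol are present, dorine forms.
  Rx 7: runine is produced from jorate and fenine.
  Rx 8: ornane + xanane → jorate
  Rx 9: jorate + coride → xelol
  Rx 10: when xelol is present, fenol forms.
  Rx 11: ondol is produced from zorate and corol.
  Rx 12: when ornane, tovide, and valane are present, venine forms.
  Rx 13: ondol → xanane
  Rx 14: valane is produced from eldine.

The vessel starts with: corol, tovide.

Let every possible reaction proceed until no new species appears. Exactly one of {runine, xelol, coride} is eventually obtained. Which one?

runine

tovide and corol present → eldine forms (Rx 3).
tovide present → jorate forms (Rx 4).
eldine present → valane forms (Rx 14).
tovide, jorate, and valane present → ornane forms (Rx 1).
ornane, tovide, and valane present → venine forms (Rx 12).
venine and valane present → fenine forms (Rx 2).
jorate and fenine present → runine forms (Rx 7).
xelol would need jorate and coride (Rx 9), but coride never forms. No rule produces coride, and it is not given.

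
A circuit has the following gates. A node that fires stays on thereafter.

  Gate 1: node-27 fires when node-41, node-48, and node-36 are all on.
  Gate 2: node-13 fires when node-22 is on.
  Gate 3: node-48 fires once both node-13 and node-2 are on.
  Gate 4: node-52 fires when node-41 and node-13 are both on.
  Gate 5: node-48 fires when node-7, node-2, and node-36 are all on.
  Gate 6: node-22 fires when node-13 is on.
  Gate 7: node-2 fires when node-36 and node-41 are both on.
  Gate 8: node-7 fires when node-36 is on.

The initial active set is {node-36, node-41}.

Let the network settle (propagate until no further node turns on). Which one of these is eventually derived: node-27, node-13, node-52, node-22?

node-36 and node-41 are on, so node-2 fires (Gate 7).
Gate 8: node-36 on → node-7 on.
Gate 5: node-7, node-2, and node-36 on → node-48 on.
Gate 1: node-41, node-48, and node-36 on → node-27 on.
node-52 would need node-41 and node-13 (Gate 4), but node-13 never turns on. node-13 would need node-22 (Gate 2), but node-22 never turns on. node-22 would need node-13 (Gate 6), but node-13 never turns on.

node-27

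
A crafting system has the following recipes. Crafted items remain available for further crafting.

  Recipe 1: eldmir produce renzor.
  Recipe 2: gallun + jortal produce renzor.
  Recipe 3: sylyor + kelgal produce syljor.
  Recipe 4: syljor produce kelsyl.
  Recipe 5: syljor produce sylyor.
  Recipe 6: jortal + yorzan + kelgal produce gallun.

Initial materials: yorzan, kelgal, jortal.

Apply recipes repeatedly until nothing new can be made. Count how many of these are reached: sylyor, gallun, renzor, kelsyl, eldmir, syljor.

2

jortal + yorzan + kelgal → gallun (Recipe 6).
Using Recipe 2, gallun and jortal make renzor.
sylyor would need syljor (Recipe 5), but syljor is never obtained.
gallun: reached.
renzor: reached.
kelsyl would need syljor (Recipe 4), but syljor is never obtained.
No rule produces eldmir, and it is not given.
syljor would need sylyor and kelgal (Recipe 3), but sylyor is never obtained.
Reached: gallun and renzor — 2 of the 6.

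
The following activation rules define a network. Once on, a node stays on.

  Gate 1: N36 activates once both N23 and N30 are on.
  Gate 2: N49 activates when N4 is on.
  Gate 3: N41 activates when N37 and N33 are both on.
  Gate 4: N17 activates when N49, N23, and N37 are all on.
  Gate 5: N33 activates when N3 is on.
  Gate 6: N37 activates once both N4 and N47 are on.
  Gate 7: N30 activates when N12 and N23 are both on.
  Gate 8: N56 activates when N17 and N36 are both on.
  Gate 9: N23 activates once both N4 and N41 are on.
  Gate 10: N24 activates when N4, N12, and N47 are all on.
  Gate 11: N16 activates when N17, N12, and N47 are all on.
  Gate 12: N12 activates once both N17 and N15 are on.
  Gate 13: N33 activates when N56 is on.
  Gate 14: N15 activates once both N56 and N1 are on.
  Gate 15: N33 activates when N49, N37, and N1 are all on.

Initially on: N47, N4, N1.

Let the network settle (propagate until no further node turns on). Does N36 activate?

N36 would need N23 and N30 (Gate 1), but N30 never turns on.

No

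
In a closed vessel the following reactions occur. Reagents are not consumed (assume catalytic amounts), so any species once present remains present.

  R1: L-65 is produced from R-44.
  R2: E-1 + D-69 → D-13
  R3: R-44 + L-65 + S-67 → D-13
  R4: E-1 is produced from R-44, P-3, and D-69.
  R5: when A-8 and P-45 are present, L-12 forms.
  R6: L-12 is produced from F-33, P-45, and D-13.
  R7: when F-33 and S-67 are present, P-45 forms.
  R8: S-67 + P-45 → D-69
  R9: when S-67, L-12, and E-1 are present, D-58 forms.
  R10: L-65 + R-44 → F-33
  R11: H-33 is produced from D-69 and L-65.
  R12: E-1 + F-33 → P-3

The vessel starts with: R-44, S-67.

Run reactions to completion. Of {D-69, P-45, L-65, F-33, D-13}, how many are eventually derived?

R-44 present → L-65 forms (R1).
R-44, L-65, and S-67 present → D-13 forms (R3).
L-65 and R-44 present → F-33 forms (R10).
F-33 and S-67 present → P-45 forms (R7).
S-67 and P-45 present → D-69 forms (R8).
D-69: reached.
P-45: reached.
L-65: reached.
F-33: reached.
D-13: reached.
All 5 are reached.

5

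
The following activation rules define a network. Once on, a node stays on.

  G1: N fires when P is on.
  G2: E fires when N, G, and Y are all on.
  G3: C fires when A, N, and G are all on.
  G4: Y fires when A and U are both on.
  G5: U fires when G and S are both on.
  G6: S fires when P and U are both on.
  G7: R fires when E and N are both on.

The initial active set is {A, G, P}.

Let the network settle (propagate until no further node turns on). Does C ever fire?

Yes

G1: P on → N on.
G3: A, N, and G on → C on.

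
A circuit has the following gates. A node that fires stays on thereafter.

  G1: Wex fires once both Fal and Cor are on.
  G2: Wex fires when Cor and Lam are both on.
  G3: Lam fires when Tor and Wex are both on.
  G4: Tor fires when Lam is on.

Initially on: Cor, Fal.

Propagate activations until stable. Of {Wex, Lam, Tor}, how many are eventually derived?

Fal and Cor are on, so Wex fires (G1).
Wex: reached.
Lam would need Tor and Wex (G3), but Tor never turns on.
Tor would need Lam (G4), but Lam never turns on.
Reached: Wex — 1 of the 3.

1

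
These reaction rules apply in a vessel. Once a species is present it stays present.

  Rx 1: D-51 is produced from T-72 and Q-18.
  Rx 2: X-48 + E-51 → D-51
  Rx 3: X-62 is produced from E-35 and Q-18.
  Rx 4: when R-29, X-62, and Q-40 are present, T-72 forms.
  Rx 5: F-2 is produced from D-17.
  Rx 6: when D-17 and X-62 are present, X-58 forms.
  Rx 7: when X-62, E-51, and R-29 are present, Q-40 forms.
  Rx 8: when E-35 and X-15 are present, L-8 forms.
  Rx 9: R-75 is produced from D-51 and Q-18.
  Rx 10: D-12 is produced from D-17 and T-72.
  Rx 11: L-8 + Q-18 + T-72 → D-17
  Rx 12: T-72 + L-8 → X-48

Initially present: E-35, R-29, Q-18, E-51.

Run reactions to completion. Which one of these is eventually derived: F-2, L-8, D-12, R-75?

R-75

E-35 and Q-18 present → X-62 forms (Rx 3).
X-62, E-51, and R-29 present → Q-40 forms (Rx 7).
R-29, X-62, and Q-40 present → T-72 forms (Rx 4).
T-72 and Q-18 present → D-51 forms (Rx 1).
D-51 and Q-18 present → R-75 forms (Rx 9).
L-8 would need E-35 and X-15 (Rx 8), but X-15 never forms. D-12 would need D-17 and T-72 (Rx 10), but D-17 never forms. F-2 would need D-17 (Rx 5), but D-17 never forms.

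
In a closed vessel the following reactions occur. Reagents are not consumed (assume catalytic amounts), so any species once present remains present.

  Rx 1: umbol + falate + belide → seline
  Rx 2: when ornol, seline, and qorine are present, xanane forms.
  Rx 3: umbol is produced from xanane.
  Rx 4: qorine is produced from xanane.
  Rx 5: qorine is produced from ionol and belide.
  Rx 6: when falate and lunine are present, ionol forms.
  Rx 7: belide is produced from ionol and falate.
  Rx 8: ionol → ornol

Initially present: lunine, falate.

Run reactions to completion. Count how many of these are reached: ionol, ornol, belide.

3

falate and lunine present → ionol forms (Rx 6).
ionol and falate present → belide forms (Rx 7).
ionol present → ornol forms (Rx 8).
ionol: reached.
ornol: reached.
belide: reached.
All 3 are reached.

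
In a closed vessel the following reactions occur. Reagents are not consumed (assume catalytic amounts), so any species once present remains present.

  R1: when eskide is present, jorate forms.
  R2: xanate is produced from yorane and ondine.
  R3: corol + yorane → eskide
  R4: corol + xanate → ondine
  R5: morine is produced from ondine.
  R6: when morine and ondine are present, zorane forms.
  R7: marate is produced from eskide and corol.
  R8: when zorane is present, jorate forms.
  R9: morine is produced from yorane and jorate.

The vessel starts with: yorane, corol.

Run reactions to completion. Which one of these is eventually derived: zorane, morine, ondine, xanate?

corol and yorane present → eskide forms (R3).
eskide present → jorate forms (R1).
yorane and jorate present → morine forms (R9).
xanate would need yorane and ondine (R2), but ondine never forms. ondine would need corol and xanate (R4), but xanate never forms. zorane would need morine and ondine (R6), but ondine never forms.

morine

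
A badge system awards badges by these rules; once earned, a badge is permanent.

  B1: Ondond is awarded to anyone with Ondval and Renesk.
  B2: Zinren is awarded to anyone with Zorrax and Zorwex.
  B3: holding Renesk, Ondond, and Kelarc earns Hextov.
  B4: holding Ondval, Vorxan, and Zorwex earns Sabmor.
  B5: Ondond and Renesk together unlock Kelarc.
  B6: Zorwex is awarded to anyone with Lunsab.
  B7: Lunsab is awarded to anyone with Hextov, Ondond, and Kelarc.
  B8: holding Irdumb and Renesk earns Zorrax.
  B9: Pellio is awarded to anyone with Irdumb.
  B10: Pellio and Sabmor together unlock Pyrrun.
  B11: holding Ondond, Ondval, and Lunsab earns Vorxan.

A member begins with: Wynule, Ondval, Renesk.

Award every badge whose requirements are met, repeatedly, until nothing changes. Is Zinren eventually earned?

Zinren would need Zorrax and Zorwex (B2), but Zorrax is never earned.

No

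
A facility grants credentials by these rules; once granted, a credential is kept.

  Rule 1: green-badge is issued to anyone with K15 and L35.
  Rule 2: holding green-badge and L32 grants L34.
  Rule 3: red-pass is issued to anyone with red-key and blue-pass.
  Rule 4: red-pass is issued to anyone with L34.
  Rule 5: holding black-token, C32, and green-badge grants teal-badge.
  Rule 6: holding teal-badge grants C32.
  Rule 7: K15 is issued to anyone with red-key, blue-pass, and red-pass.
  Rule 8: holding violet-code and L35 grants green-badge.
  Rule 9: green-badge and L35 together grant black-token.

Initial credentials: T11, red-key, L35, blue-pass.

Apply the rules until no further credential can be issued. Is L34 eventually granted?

L34 would need green-badge and L32 (Rule 2), but L32 is never granted.

No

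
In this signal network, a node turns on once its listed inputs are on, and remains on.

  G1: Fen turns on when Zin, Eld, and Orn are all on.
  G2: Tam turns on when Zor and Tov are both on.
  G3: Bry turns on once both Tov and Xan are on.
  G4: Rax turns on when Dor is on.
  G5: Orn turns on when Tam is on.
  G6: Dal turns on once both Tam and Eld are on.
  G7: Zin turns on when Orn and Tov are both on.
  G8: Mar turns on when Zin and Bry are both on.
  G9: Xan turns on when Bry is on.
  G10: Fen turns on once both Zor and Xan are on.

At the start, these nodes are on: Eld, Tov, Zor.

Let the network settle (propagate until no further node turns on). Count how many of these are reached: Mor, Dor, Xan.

0

No rule produces Mor, and it is not given.
No rule produces Dor, and it is not given.
Xan would need Bry (G9), but Bry never turns on.
None of the 3 are reached.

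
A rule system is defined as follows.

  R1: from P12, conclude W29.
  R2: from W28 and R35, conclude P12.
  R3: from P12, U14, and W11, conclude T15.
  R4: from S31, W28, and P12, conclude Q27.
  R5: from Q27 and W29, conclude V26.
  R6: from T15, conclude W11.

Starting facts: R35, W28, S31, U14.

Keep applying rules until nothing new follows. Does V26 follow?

Yes

From W28 and R35, R2 gives P12.
From P12, R1 gives W29.
From S31, W28, and P12, R4 gives Q27.
From Q27 and W29, R5 gives V26.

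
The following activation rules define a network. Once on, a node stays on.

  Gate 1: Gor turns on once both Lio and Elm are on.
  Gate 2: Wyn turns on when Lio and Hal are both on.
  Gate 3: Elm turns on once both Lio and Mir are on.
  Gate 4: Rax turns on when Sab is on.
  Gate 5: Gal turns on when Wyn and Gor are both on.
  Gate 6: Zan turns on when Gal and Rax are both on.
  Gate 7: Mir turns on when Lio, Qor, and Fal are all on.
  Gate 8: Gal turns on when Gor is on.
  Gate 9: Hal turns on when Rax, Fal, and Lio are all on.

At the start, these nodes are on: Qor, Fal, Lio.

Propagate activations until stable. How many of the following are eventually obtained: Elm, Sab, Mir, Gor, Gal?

4

Lio, Qor, and Fal are on, so Mir turns on (Gate 7).
Lio and Mir are on, so Elm turns on (Gate 3).
Gate 1: Lio and Elm on → Gor on.
Gor is on, so Gal turns on (Gate 8).
Elm: reached.
No rule produces Sab, and it is not given.
Mir: reached.
Gor: reached.
Gal: reached.
Reached: Elm, Mir, Gor, and Gal — 4 of the 5.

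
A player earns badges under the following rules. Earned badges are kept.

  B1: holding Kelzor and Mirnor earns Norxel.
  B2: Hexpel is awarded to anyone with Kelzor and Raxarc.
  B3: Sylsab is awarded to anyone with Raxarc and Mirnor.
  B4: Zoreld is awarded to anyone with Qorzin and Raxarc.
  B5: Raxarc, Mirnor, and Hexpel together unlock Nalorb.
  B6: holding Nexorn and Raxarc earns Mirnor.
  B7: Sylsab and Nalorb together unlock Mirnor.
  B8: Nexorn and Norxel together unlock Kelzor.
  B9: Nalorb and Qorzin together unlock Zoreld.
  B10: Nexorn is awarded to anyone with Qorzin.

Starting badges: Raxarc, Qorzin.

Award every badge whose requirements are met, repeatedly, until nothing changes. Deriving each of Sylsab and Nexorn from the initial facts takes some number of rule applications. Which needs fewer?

Nexorn

Nexorn: With Qorzin, Nexorn is earned (B10). [1 rule application]
Sylsab: With Qorzin, Nexorn is earned (B10). With Nexorn and Raxarc, Mirnor is earned (B6). With Raxarc and Mirnor, Sylsab is earned (B3). [3 rule applications]
Nexorn needs fewer.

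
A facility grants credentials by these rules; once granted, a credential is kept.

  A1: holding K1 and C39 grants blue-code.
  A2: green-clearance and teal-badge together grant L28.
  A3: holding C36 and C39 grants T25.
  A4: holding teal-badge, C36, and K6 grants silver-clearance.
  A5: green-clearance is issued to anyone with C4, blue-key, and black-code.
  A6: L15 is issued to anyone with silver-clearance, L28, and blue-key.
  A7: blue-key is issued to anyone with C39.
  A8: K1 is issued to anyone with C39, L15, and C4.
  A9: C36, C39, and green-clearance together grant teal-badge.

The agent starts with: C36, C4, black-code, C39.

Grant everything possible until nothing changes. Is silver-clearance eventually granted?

No

silver-clearance would need teal-badge, C36, and K6 (A4), but K6 is never granted.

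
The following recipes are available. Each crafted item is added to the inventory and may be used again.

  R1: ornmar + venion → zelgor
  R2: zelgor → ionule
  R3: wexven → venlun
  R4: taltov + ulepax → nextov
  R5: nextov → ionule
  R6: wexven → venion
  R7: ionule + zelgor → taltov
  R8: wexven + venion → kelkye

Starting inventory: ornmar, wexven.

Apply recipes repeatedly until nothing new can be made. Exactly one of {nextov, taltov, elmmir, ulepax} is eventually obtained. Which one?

wexven → venion (R6).
Using R1, ornmar and venion make zelgor.
zelgor → ionule (R2).
Using R7, ionule and zelgor make taltov.
No rule produces elmmir, and it is not given. nextov would need taltov and ulepax (R4), but ulepax is never obtained. No rule produces ulepax, and it is not given.

taltov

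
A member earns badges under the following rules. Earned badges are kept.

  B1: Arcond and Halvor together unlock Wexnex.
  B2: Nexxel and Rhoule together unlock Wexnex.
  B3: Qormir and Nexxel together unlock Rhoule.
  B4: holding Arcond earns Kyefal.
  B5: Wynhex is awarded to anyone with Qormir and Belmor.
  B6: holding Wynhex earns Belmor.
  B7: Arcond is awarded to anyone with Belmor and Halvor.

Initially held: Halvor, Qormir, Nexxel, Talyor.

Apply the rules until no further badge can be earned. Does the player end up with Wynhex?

Wynhex would need Qormir and Belmor (B5), but Belmor is never earned.

No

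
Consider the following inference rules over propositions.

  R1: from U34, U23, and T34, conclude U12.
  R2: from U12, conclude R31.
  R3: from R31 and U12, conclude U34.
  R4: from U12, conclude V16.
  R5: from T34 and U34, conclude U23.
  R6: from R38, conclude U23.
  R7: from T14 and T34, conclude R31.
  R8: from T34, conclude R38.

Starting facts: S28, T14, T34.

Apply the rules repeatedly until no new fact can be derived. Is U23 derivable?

Yes

From T34, R8 gives R38.
From R38, R6 gives U23.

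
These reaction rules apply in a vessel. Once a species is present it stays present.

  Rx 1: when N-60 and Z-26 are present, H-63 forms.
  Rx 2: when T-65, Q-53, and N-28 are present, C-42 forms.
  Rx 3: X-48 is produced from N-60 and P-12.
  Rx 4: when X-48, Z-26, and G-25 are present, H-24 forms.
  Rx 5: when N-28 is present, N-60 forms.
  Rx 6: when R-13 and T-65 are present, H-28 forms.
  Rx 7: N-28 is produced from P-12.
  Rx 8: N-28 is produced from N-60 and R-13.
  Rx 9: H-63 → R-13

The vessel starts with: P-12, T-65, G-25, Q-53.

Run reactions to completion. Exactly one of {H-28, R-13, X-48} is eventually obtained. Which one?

P-12 present → N-28 forms (Rx 7).
N-28 present → N-60 forms (Rx 5).
N-60 and P-12 present → X-48 forms (Rx 3).
H-28 would need R-13 and T-65 (Rx 6), but R-13 never forms. R-13 would need H-63 (Rx 9), but H-63 never forms.

X-48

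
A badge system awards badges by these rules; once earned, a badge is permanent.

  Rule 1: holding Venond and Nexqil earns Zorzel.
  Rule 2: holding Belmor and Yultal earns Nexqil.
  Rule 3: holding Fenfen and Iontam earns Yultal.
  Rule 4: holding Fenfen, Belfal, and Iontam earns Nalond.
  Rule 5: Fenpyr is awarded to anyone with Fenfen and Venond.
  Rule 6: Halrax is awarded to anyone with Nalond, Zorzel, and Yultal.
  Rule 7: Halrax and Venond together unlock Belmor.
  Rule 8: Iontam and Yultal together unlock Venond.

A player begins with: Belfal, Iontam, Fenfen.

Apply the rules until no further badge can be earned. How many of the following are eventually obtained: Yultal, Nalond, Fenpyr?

With Fenfen, Belfal, and Iontam, Nalond is earned (Rule 4).
With Fenfen and Iontam, Yultal is earned (Rule 3).
With Iontam and Yultal, Venond is earned (Rule 8).
With Fenfen and Venond, Fenpyr is earned (Rule 5).
Yultal: reached.
Nalond: reached.
Fenpyr: reached.
All 3 are reached.

3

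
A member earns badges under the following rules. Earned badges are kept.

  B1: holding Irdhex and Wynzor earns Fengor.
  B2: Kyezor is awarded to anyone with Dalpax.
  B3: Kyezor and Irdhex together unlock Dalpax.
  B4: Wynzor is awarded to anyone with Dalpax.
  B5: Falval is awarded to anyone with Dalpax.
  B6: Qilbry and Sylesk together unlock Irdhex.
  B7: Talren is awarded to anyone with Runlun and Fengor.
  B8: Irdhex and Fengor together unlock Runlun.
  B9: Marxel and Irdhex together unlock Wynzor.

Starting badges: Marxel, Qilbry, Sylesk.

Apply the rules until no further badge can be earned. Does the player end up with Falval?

Falval would need Dalpax (B5), but Dalpax is never earned.

No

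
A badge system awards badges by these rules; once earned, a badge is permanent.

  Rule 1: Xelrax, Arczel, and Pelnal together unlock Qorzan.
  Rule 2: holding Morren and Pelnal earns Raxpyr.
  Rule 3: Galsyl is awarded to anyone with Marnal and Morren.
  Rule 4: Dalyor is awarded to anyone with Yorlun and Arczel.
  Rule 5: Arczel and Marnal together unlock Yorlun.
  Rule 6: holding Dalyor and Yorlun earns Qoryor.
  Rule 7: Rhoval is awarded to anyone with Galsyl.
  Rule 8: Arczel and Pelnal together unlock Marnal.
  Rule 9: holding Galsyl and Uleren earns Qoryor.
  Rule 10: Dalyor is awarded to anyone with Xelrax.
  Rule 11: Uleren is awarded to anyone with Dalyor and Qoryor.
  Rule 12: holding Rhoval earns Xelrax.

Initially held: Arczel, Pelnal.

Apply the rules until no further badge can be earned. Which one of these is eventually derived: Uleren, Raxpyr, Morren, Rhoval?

With Arczel and Pelnal, Marnal is earned (Rule 8).
With Arczel and Marnal, Yorlun is earned (Rule 5).
With Yorlun and Arczel, Dalyor is earned (Rule 4).
With Dalyor and Yorlun, Qoryor is earned (Rule 6).
With Dalyor and Qoryor, Uleren is earned (Rule 11).
Raxpyr would need Morren and Pelnal (Rule 2), but Morren is never earned. No rule produces Morren, and it is not given. Rhoval would need Galsyl (Rule 7), but Galsyl is never earned.

Uleren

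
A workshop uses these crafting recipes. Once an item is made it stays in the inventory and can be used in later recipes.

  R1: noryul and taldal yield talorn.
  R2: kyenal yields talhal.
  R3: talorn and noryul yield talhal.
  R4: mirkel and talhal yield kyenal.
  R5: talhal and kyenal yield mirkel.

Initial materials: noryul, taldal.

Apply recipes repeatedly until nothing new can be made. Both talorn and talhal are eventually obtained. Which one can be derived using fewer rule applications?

talorn: noryul and taldal → talorn (R1). [1 rule application]
talhal: Using R1, noryul and taldal make talorn. talorn and noryul → talhal (R3). [2 rule applications]
talorn needs fewer.

talorn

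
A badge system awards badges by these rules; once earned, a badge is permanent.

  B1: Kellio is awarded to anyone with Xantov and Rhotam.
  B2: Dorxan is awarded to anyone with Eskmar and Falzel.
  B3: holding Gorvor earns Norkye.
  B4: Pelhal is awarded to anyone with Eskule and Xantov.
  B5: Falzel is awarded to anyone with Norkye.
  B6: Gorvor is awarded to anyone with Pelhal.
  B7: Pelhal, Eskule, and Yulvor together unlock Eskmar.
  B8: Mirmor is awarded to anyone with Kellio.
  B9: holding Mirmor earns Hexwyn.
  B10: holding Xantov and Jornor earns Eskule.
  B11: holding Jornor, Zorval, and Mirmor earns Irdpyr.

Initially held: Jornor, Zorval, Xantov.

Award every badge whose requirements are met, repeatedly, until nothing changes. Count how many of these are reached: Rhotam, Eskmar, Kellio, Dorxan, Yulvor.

0

No rule produces Rhotam, and it is not given.
Eskmar would need Pelhal, Eskule, and Yulvor (B7), but Yulvor is never earned.
Kellio would need Xantov and Rhotam (B1), but Rhotam is never earned.
Dorxan would need Eskmar and Falzel (B2), but Eskmar is never earned.
No rule produces Yulvor, and it is not given.
None of the 5 are reached.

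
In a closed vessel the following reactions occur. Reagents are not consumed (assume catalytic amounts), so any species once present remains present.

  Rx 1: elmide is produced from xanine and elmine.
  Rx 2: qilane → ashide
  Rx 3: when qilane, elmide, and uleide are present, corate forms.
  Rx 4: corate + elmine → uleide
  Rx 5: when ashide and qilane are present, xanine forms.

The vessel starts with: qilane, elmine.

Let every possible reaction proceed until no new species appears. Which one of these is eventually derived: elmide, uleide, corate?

elmide

qilane present → ashide forms (Rx 2).
ashide and qilane present → xanine forms (Rx 5).
xanine and elmine present → elmide forms (Rx 1).
uleide would need corate and elmine (Rx 4), but corate never forms. corate would need qilane, elmide, and uleide (Rx 3), but uleide never forms.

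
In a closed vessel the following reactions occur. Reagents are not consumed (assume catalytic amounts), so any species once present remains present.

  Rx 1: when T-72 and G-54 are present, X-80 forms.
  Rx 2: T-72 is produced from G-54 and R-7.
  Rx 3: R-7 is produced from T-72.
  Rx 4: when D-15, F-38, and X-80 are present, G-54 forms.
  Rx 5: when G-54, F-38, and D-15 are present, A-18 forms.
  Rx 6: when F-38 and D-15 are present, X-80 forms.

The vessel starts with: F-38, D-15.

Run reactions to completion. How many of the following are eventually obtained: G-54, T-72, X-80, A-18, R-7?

3

F-38 and D-15 present → X-80 forms (Rx 6).
D-15, F-38, and X-80 present → G-54 forms (Rx 4).
G-54, F-38, and D-15 present → A-18 forms (Rx 5).
G-54: reached.
T-72 would need G-54 and R-7 (Rx 2), but R-7 never forms.
X-80: reached.
A-18: reached.
R-7 would need T-72 (Rx 3), but T-72 never forms.
Reached: G-54, X-80, and A-18 — 3 of the 5.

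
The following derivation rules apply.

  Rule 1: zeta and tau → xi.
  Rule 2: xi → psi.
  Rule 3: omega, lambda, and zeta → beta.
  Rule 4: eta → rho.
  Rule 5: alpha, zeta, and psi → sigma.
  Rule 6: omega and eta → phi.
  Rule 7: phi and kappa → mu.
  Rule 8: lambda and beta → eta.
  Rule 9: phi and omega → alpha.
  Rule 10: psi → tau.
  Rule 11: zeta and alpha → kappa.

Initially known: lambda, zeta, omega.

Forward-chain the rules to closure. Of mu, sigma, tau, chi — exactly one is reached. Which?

omega, lambda, and zeta hold, so beta follows (Rule 3).
lambda and beta hold, so eta follows (Rule 8).
From omega and eta, Rule 6 gives phi.
From phi and omega, Rule 9 gives alpha.
From zeta and alpha, Rule 11 gives kappa.
From phi and kappa, Rule 7 gives mu.
tau would need psi (Rule 10), but psi is never established. No rule produces chi, and it is not given. sigma would need alpha, zeta, and psi (Rule 5), but psi is never established.

mu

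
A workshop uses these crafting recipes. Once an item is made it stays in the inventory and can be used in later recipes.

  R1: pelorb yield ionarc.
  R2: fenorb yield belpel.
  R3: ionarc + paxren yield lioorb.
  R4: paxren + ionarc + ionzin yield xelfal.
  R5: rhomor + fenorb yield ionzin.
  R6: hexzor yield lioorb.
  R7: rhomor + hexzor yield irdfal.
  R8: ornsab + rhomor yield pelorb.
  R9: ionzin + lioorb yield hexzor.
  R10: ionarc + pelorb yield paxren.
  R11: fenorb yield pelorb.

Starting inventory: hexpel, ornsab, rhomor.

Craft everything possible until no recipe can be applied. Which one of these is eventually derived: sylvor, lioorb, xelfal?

Using R8, ornsab and rhomor make pelorb.
pelorb → ionarc (R1).
Using R10, ionarc and pelorb make paxren.
Using R3, ionarc and paxren make lioorb.
No rule produces sylvor, and it is not given. xelfal would need paxren, ionarc, and ionzin (R4), but ionzin is never obtained.

lioorb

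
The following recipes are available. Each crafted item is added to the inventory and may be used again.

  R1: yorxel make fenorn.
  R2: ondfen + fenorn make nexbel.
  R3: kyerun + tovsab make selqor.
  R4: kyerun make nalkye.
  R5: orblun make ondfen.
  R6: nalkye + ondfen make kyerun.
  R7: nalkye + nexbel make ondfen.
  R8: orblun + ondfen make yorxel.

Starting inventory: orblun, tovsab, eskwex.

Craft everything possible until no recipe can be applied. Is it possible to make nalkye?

No

nalkye would need kyerun (R4), but kyerun is never obtained.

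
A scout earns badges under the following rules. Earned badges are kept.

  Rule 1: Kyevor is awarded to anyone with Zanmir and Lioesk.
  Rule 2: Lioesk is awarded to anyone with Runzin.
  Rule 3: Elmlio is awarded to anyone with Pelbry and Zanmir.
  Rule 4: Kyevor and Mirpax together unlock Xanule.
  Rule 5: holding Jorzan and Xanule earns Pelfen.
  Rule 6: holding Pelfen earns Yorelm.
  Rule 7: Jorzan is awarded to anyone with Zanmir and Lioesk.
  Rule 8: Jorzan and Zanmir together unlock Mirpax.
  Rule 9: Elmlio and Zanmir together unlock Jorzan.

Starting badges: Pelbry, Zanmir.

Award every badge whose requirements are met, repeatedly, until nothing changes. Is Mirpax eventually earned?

With Pelbry and Zanmir, Elmlio is earned (Rule 3).
With Elmlio and Zanmir, Jorzan is earned (Rule 9).
With Jorzan and Zanmir, Mirpax is earned (Rule 8).

Yes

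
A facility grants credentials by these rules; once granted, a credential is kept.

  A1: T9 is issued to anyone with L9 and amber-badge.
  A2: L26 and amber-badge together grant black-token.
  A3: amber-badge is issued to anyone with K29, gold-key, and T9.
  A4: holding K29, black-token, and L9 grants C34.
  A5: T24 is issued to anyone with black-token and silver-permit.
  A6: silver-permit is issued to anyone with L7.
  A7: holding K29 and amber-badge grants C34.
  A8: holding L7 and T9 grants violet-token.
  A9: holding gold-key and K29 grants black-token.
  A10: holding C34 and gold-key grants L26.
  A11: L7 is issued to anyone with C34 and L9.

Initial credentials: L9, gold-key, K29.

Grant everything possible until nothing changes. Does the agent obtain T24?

Holding gold-key and K29 grants black-token (A9).
Holding K29, black-token, and L9 grants C34 (A4).
Holding C34 and L9 grants L7 (A11).
Holding L7 grants silver-permit (A6).
Holding black-token and silver-permit grants T24 (A5).

Yes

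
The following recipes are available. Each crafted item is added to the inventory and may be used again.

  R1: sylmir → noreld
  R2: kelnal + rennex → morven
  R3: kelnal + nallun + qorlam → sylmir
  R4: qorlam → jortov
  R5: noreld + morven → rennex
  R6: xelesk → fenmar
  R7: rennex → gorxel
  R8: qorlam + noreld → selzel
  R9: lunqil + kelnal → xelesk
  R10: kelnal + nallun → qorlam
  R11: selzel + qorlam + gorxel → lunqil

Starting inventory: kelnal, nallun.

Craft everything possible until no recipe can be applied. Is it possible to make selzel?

Using R10, kelnal and nallun make qorlam.
kelnal + nallun + qorlam → sylmir (R3).
sylmir → noreld (R1).
Using R8, qorlam and noreld make selzel.

Yes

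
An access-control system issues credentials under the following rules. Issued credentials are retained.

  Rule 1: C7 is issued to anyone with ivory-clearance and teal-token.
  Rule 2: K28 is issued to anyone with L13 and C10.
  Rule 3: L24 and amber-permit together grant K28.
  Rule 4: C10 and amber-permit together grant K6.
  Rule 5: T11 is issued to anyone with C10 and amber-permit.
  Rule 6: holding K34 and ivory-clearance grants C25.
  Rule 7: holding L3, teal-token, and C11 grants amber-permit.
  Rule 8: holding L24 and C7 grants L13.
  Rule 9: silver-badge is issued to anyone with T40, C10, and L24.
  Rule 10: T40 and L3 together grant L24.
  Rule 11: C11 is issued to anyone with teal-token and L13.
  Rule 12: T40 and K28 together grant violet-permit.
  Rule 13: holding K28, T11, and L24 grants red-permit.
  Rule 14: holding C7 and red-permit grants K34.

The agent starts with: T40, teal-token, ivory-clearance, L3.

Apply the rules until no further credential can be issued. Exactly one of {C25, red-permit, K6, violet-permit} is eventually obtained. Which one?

Holding T40 and L3 grants L24 (Rule 10).
Holding ivory-clearance and teal-token grants C7 (Rule 1).
Holding L24 and C7 grants L13 (Rule 8).
Holding teal-token and L13 grants C11 (Rule 11).
Holding L3, teal-token, and C11 grants amber-permit (Rule 7).
Holding L24 and amber-permit grants K28 (Rule 3).
Holding T40 and K28 grants violet-permit (Rule 12).
red-permit would need K28, T11, and L24 (Rule 13), but T11 is never granted. K6 would need C10 and amber-permit (Rule 4), but C10 is never granted. C25 would need K34 and ivory-clearance (Rule 6), but K34 is never granted.

violet-permit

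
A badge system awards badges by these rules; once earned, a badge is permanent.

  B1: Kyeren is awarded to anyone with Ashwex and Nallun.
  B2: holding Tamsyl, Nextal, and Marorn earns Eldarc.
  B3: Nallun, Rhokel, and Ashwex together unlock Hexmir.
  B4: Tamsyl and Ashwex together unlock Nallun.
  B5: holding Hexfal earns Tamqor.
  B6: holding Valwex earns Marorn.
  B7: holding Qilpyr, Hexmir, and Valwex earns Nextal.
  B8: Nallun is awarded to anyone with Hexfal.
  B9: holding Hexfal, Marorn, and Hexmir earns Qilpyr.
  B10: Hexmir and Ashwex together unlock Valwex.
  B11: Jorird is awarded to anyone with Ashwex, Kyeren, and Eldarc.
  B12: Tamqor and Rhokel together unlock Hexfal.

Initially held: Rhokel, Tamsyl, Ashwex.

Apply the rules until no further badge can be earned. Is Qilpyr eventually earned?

No

Qilpyr would need Hexfal, Marorn, and Hexmir (B9), but Hexfal is never earned.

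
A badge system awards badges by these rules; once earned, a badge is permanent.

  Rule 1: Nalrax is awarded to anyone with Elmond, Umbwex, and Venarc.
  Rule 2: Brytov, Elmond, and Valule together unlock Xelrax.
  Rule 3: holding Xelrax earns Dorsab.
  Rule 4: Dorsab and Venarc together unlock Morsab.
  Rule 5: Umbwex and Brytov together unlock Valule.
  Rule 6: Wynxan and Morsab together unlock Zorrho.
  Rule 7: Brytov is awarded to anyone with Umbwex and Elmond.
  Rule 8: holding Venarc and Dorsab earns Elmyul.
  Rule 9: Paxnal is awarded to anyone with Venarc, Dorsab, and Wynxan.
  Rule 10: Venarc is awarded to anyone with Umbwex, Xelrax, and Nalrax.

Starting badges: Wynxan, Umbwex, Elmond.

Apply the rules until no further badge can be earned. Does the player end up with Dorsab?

With Umbwex and Elmond, Brytov is earned (Rule 7).
With Umbwex and Brytov, Valule is earned (Rule 5).
With Brytov, Elmond, and Valule, Xelrax is earned (Rule 2).
With Xelrax, Dorsab is earned (Rule 3).

Yes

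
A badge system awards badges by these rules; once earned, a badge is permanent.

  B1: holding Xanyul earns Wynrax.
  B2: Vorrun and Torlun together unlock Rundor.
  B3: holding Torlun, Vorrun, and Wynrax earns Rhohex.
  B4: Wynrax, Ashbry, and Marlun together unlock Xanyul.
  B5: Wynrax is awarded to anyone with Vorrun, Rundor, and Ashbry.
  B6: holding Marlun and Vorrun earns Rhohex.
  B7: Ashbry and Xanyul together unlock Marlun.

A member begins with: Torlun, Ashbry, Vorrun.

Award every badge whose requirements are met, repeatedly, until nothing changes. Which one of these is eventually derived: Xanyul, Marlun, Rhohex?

Rhohex

With Vorrun and Torlun, Rundor is earned (B2).
With Vorrun, Rundor, and Ashbry, Wynrax is earned (B5).
With Torlun, Vorrun, and Wynrax, Rhohex is earned (B3).
Xanyul would need Wynrax, Ashbry, and Marlun (B4), but Marlun is never earned. Marlun would need Ashbry and Xanyul (B7), but Xanyul is never earned.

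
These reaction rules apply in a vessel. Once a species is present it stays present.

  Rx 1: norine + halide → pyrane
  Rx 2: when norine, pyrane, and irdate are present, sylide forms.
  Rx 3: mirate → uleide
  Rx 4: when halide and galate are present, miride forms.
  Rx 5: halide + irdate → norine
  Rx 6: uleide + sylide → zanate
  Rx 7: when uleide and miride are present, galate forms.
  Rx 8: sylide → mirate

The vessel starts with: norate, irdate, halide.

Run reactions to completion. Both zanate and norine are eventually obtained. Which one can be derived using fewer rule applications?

norine

norine: halide and irdate present → norine forms (Rx 5). [1 rule application]
zanate: halide and irdate present → norine forms (Rx 5). norine and halide present → pyrane forms (Rx 1). norine, pyrane, and irdate present → sylide forms (Rx 2). sylide present → mirate forms (Rx 8). mirate present → uleide forms (Rx 3). uleide and sylide present → zanate forms (Rx 6). [6 rule applications]
norine needs fewer.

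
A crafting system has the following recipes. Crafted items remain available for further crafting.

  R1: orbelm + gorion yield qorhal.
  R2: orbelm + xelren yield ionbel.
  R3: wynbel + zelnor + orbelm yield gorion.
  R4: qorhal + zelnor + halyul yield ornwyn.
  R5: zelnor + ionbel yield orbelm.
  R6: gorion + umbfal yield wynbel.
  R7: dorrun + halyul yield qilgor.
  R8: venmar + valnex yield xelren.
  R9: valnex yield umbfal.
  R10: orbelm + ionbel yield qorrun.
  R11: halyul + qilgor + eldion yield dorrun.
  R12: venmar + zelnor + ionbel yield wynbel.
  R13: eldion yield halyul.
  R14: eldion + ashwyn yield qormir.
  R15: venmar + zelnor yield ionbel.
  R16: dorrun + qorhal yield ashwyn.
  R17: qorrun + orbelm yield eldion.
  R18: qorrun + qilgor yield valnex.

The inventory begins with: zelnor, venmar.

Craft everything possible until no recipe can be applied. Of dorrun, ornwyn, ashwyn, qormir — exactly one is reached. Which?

ornwyn

venmar + zelnor → ionbel (R15).
Using R12, venmar, zelnor, and ionbel make wynbel.
zelnor + ionbel → orbelm (R5).
Using R3, wynbel, zelnor, and orbelm make gorion.
Using R10, orbelm and ionbel make qorrun.
orbelm + gorion → qorhal (R1).
qorrun + orbelm → eldion (R17).
eldion → halyul (R13).
qorhal + zelnor + halyul → ornwyn (R4).
qormir would need eldion and ashwyn (R14), but ashwyn is never obtained. dorrun would need halyul, qilgor, and eldion (R11), but qilgor is never obtained. ashwyn would need dorrun and qorhal (R16), but dorrun is never obtained.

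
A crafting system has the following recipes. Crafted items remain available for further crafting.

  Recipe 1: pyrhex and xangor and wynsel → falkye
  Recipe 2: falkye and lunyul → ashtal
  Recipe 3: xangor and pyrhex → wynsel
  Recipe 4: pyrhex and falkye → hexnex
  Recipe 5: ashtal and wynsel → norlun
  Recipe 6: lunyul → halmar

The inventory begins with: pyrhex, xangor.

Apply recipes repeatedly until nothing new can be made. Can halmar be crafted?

No

halmar would need lunyul (Recipe 6), but lunyul is never obtained.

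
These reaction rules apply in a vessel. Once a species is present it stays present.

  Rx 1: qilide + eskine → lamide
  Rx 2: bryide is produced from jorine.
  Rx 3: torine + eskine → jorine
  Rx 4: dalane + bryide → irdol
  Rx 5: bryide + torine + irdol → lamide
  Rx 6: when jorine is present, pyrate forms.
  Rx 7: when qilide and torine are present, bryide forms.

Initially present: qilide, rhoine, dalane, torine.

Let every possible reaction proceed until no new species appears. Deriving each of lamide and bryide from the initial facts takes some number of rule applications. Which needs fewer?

bryide

bryide: qilide and torine present → bryide forms (Rx 7). [1 rule application]
lamide: qilide and torine present → bryide forms (Rx 7). dalane and bryide present → irdol forms (Rx 4). bryide, torine, and irdol present → lamide forms (Rx 5). [3 rule applications]
bryide needs fewer.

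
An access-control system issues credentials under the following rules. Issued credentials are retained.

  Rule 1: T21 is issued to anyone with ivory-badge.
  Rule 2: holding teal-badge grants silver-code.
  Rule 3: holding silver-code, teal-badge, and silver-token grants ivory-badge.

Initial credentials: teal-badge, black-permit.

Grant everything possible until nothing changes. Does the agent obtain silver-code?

Yes

Holding teal-badge grants silver-code (Rule 2).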